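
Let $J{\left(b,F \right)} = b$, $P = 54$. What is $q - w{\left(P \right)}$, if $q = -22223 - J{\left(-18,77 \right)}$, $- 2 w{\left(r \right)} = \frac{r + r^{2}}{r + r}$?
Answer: $- \frac{88765}{4} \approx -22191.0$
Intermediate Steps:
$w{\left(r \right)} = - \frac{r + r^{2}}{4 r}$ ($w{\left(r \right)} = - \frac{\left(r + r^{2}\right) \frac{1}{r + r}}{2} = - \frac{\left(r + r^{2}\right) \frac{1}{2 r}}{2} = - \frac{\frac{1}{2} \frac{1}{r} \left(r + r^{2}\right)}{2} = - \frac{r + r^{2}}{4 r}$)
$q = -22205$ ($q = -22223 - -18 = -22223 + 18 = -22205$)
$q - w{\left(P \right)} = -22205 - \left(- \frac{1}{4} - \frac{27}{2}\right) = -22205 - - \frac{55}{4} = -22205 + \frac{55}{4} = - \frac{88765}{4}$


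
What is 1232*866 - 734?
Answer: 1066178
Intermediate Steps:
1232*866 - 734 = 1066912 - 734 = 1066178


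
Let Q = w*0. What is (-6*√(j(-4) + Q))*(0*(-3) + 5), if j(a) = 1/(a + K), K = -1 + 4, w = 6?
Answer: -30*I ≈ -30.0*I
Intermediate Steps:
K = 3
Q = 0 (Q = 6*0 = 0)
j(a) = 1/(3 + a) (j(a) = 1/(a + 3) = 1/(3 + a))
(-6*√(j(-4) + Q))*(0*(-3) + 5) = (-6*√(1/(3 - 4) + 0))*(0*(-3) + 5) = (-6*√(1/(-1) + 0))*(0 + 5) = -6*√(-1 + 0)*5 = -6*I*5 = -30*I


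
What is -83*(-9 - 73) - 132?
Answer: 6674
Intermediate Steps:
-83*(-9 - 73) - 132 = -83*(-82) - 132 = 6806 - 132 = 6674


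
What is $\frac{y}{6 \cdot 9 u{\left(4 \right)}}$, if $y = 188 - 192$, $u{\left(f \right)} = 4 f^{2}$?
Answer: $- \frac{1}{864} \approx -0.0011574$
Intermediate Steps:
$y = -4$ ($y = 188 - 192 = -4$)
$\frac{y}{6 \cdot 9 u{\left(4 \right)}} = - \frac{4}{6 \cdot 9 \cdot 4 \cdot 4^{2}} = - \frac{4}{54 \cdot 4 \cdot 16} = - \frac{4}{54 \cdot 64} = - \frac{4}{3456} = \left(-4\right) \frac{1}{3456} = - \frac{1}{864}$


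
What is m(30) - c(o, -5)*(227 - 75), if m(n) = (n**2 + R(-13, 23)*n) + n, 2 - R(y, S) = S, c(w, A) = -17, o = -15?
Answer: 2884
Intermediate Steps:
R(y, S) = 2 - S
m(n) = n**2 - 20*n (m(n) = (n**2 + (2 - 1*23)*n) + n = (n**2 + (2 - 23)*n) + n = (n**2 - 21*n) + n = n**2 - 20*n)
m(30) - c(o, -5)*(227 - 75) = 30*(-20 + 30) - (-17)*(227 - 75) = 30*10 - (-17)*152 = 300 - 1*(-2584) = 300 + 2584 = 2884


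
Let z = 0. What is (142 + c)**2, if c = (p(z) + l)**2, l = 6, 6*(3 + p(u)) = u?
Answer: 22801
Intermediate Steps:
p(u) = -3 + u/6
c = 9 (c = ((-3 + (1/6)*0) + 6)**2 = ((-3 + 0) + 6)**2 = (-3 + 6)**2 = 3**2 = 9)
(142 + c)**2 = (142 + 9)**2 = 151**2 = 22801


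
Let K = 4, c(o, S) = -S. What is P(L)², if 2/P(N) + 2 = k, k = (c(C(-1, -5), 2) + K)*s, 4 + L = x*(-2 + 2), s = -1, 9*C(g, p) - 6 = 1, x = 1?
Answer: ¼ ≈ 0.25000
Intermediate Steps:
C(g, p) = 7/9 (C(g, p) = ⅔ + (⅑)*1 = ⅔ + ⅑ = 7/9)
L = -4 (L = -4 + 1*(-2 + 2) = -4 + 1*0 = -4 + 0 = -4)
k = -2 (k = (-1*2 + 4)*(-1) = (-2 + 4)*(-1) = 2*(-1) = -2)
P(N) = -½ (P(N) = 2/(-2 - 2) = 2/(-4) = 2*(-¼) = -½)
P(L)² = (-½)² = ¼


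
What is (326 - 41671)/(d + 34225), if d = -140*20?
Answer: -8269/6285 ≈ -1.3157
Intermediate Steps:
d = -2800
(326 - 41671)/(d + 34225) = (326 - 41671)/(-2800 + 34225) = -41345/31425 = -41345*1/31425 = -8269/6285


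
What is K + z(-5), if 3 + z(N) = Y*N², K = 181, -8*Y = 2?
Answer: 687/4 ≈ 171.75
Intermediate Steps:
Y = -¼ (Y = -⅛*2 = -¼ ≈ -0.25000)
z(N) = -3 - N²/4
K + z(-5) = 181 + (-3 - ¼*(-5)²) = 181 + (-3 - ¼*25) = 181 + (-3 - 25/4) = 181 - 37/4 = 687/4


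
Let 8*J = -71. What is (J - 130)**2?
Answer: 1234321/64 ≈ 19286.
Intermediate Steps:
J = -71/8 (J = (1/8)*(-71) = -71/8 ≈ -8.8750)
(J - 130)**2 = (-71/8 - 130)**2 = (-1111/8)**2 = 1234321/64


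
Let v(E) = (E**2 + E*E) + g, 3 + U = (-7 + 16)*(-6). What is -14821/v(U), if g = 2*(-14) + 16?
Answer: -14821/6486 ≈ -2.2851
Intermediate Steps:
g = -12 (g = -28 + 16 = -12)
U = -57 (U = -3 + (-7 + 16)*(-6) = -3 + 9*(-6) = -3 - 54 = -57)
v(E) = -12 + 2*E**2 (v(E) = (E**2 + E*E) - 12 = (E**2 + E**2) - 12 = 2*E**2 - 12 = -12 + 2*E**2)
-14821/v(U) = -14821/(-12 + 2*(-57)**2) = -14821/(-12 + 2*3249) = -14821/(-12 + 6498) = -14821/6486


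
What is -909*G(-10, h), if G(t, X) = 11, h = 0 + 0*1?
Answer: -9999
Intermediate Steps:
h = 0 (h = 0 + 0 = 0)
-909*G(-10, h) = -909*11 = -9999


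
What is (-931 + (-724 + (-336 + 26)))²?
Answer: 3861225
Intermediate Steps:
(-931 + (-724 + (-336 + 26)))² = (-931 + (-724 - 310))² = (-931 - 1034)² = (-1965)² = 3861225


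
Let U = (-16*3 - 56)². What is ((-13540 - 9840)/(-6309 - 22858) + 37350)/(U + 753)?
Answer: 1089410830/337433023 ≈ 3.2285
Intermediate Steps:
U = 10816 (U = (-48 - 56)² = (-104)² = 10816)
((-13540 - 9840)/(-6309 - 22858) + 37350)/(U + 753) = ((-13540 - 9840)/(-6309 - 22858) + 37350)/(10816 + 753) = (-23380/(-29167) + 37350)/11569 = (-23380*(-1/29167) + 37350)*(1/11569) = (23380/29167 + 37350)*(1/11569) = (1089410830/29167)*(1/11569) = 1089410830/337433023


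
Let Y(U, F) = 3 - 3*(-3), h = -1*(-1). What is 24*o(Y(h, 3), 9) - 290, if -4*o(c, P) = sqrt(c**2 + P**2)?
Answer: -380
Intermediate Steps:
h = 1
Y(U, F) = 12 (Y(U, F) = 3 + 9 = 12)
o(c, P) = -sqrt(P**2 + c**2)/4 (o(c, P) = -sqrt(c**2 + P**2)/4 = -sqrt(P**2 + c**2)/4)
24*o(Y(h, 3), 9) - 290 = 24*(-sqrt(9**2 + 12**2)/4) - 290 = 24*(-sqrt(81 + 144)/4) - 290 = 24*(-sqrt(225)/4) - 290 = 24*(-1/4*15) - 290 = 24*(-15/4) - 290 = -90 - 290 = -380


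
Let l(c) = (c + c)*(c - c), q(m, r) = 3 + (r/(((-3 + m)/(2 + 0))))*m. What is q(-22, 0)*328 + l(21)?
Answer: 984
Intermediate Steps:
q(m, r) = 3 + m*r/(-3/2 + m/2) (q(m, r) = 3 + (r/(((-3 + m)/2)))*m = 3 + (r/(((-3 + m)*(½))))*m = 3 + (r/(-3/2 + m/2))*m = 3 + m*r/(-3/2 + m/2))
l(c) = 0 (l(c) = (2*c)*0 = 0)
q(-22, 0)*328 + l(21) = ((-9 + 3*(-22) + 2*(-22)*0)/(-3 - 22))*328 + 0 = ((-9 - 66 + 0)/(-25))*328 + 0 = -1/25*(-75)*328 + 0 = 3*328 + 0 = 984 + 0 = 984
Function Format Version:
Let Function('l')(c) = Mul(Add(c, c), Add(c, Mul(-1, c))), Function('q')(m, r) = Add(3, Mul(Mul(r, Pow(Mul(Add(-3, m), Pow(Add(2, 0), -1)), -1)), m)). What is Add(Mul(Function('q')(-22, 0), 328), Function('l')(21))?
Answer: 984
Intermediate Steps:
Function('q')(m, r) = Add(3, Mul(m, r, Pow(Add(Rational(-3, 2), Mul(Rational(1, 2), m)), -1))) (Function('q')(m, r) = Add(3, Mul(Mul(r, Pow(Mul(Add(-3, m), Pow(2, -1)), -1)), m)) = Add(3, Mul(Mul(r, Pow(Mul(Add(-3, m), Rational(1, 2)), -1)), m)) = Add(3, Mul(Mul(r, Pow(Add(Rational(-3, 2), Mul(Rational(1, 2), m)), -1)), m)) = Add(3, Mul(m, r, Pow(Add(Rational(-3, 2), Mul(Rational(1, 2), m)), -1))))
Function('l')(c) = 0 (Function('l')(c) = Mul(Mul(2, c), 0) = 0)
Add(Mul(Function('q')(-22, 0), 328), Function('l')(21)) = Add(Mul(Mul(Pow(Add(-3, -22), -1), Add(-9, Mul(3, -22), Mul(2, -22, 0))), 328), 0) = Add(Mul(Mul(Pow(-25, -1), Add(-9, -66, 0)), 328), 0) = Add(Mul(Mul(Rational(-1, 25), -75), 328), 0) = Add(Mul(3, 328), 0) = Add(984, 0) = 984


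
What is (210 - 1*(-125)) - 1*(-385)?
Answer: 720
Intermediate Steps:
(210 - 1*(-125)) - 1*(-385) = (210 + 125) + 385 = 335 + 385 = 720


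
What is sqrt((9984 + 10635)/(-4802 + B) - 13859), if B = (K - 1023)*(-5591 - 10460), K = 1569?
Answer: I*sqrt(5436772621423238)/626332 ≈ 117.72*I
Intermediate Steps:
B = -8763846 (B = (1569 - 1023)*(-5591 - 10460) = 546*(-16051) = -8763846)
sqrt((9984 + 10635)/(-4802 + B) - 13859) = sqrt((9984 + 10635)/(-4802 - 8763846) - 13859) = sqrt(20619/(-8768648) - 13859) = sqrt(20619*(-1/8768648) - 13859) = sqrt(-20619/8768648 - 13859) = sqrt(-121524713251/8768648) = I*sqrt(5436772621423238)/626332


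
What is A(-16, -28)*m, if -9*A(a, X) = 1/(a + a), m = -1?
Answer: -1/288 ≈ -0.0034722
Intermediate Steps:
A(a, X) = -1/(18*a) (A(a, X) = -1/(9*(a + a)) = -1/(2*a)/9 = -1/(18*a))
A(-16, -28)*m = -1/18/(-16)*(-1) = -1/18*(-1/16)*(-1) = (1/288)*(-1) = -1/288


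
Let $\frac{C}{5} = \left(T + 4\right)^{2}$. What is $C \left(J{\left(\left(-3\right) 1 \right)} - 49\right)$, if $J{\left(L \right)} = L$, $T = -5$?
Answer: $-260$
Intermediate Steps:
$C = 5$ ($C = 5 \left(-5 + 4\right)^{2} = 5 \left(-1\right)^{2} = 5 \cdot 1 = 5$)
$C \left(J{\left(\left(-3\right) 1 \right)} - 49\right) = 5 \left(\left(-3\right) 1 - 49\right) = 5 \left(-3 - 49\right) = 5 \left(-52\right) = -260$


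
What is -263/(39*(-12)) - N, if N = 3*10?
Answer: -13777/468 ≈ -29.438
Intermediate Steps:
N = 30
-263/(39*(-12)) - N = -263/(39*(-12)) - 1*30 = -263/(-468) - 30 = -263*(-1/468) - 30 = 263/468 - 30 = -13777/468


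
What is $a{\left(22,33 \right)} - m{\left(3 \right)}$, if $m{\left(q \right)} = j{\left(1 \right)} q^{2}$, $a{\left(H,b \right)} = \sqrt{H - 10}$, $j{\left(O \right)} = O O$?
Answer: $-9 + 2 \sqrt{3} \approx -5.5359$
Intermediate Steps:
$j{\left(O \right)} = O^{2}$
$a{\left(H,b \right)} = \sqrt{-10 + H}$
$m{\left(q \right)} = q^{2}$ ($m{\left(q \right)} = 1^{2} q^{2} = 1 q^{2} = q^{2}$)
$a{\left(22,33 \right)} - m{\left(3 \right)} = \sqrt{-10 + 22} - 3^{2} = \sqrt{12} - 9 = 2 \sqrt{3} - 9 = -9 + 2 \sqrt{3}$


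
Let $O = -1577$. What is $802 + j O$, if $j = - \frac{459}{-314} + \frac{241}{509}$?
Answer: $- \frac{359593533}{159826} \approx -2249.9$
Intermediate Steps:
$j = \frac{309305}{159826}$ ($j = \left(-459\right) \left(- \frac{1}{314}\right) + 241 \cdot \frac{1}{509} = \frac{459}{314} + \frac{241}{509} = \frac{309305}{159826} \approx 1.9353$)
$802 + j O = 802 + \frac{309305}{159826} \left(-1577\right) = 802 - \frac{487773985}{159826} = - \frac{359593533}{159826}$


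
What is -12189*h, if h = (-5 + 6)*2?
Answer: -24378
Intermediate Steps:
h = 2 (h = 1*2 = 2)
-12189*h = -12189*2 = -24378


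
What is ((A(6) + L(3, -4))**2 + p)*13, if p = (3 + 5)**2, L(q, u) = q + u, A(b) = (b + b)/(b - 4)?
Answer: 1157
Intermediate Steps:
A(b) = 2*b/(-4 + b) (A(b) = (2*b)/(-4 + b) = 2*b/(-4 + b))
p = 64 (p = 8**2 = 64)
((A(6) + L(3, -4))**2 + p)*13 = ((2*6/(-4 + 6) + (3 - 4))**2 + 64)*13 = ((2*6/2 - 1)**2 + 64)*13 = ((2*6*(1/2) - 1)**2 + 64)*13 = ((6 - 1)**2 + 64)*13 = (5**2 + 64)*13 = (25 + 64)*13 = 89*13 = 1157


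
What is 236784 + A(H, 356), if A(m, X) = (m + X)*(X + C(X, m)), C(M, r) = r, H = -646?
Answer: 320884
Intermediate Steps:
A(m, X) = (X + m)² (A(m, X) = (m + X)*(X + m) = (X + m)*(X + m) = (X + m)²)
236784 + A(H, 356) = 236784 + (356² + (-646)² + 2*356*(-646)) = 236784 + (126736 + 417316 - 459952) = 236784 + 84100 = 320884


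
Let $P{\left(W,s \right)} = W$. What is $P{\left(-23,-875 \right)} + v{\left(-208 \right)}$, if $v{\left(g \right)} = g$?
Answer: $-231$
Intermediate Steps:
$P{\left(-23,-875 \right)} + v{\left(-208 \right)} = -23 - 208 = -231$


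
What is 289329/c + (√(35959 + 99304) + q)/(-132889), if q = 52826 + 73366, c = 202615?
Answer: 12880249401/26925304735 - √135263/132889 ≈ 0.47560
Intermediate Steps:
q = 126192
289329/c + (√(35959 + 99304) + q)/(-132889) = 289329/202615 + (√(35959 + 99304) + 126192)/(-132889) = 289329*(1/202615) + (√135263 + 126192)*(-1/132889) = 289329/202615 + (126192 + √135263)*(-1/132889) = 289329/202615 + (-126192/132889 - √135263/132889) = 12880249401/26925304735 - √135263/132889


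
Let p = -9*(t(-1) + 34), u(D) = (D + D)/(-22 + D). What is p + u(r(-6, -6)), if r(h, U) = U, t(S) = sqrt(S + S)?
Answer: -2139/7 - 9*I*sqrt(2) ≈ -305.57 - 12.728*I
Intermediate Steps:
t(S) = sqrt(2)*sqrt(S) (t(S) = sqrt(2*S) = sqrt(2)*sqrt(S))
u(D) = 2*D/(-22 + D) (u(D) = (2*D)/(-22 + D) = 2*D/(-22 + D))
p = -306 - 9*I*sqrt(2) (p = -9*(sqrt(2)*sqrt(-1) + 34) = -9*(sqrt(2)*I + 34) = -9*(I*sqrt(2) + 34) = -9*(34 + I*sqrt(2)) = -306 - 9*I*sqrt(2) ≈ -306.0 - 12.728*I)
p + u(r(-6, -6)) = (-306 - 9*I*sqrt(2)) + 2*(-6)/(-22 - 6) = (-306 - 9*I*sqrt(2)) + 2*(-6)/(-28) = (-306 - 9*I*sqrt(2)) + 2*(-6)*(-1/28) = (-306 - 9*I*sqrt(2)) + 3/7 = -2139/7 - 9*I*sqrt(2)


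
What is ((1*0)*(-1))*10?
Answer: 0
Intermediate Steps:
((1*0)*(-1))*10 = (0*(-1))*10 = 0*10 = 0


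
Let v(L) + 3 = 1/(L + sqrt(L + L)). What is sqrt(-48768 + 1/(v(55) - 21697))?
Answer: sqrt(-58204559287 - 1058265601*sqrt(110))/sqrt(1193499 + 21700*sqrt(110)) ≈ 220.83*I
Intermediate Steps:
v(L) = -3 + 1/(L + sqrt(2)*sqrt(L)) (v(L) = -3 + 1/(L + sqrt(L + L)) = -3 + 1/(L + sqrt(2*L)) = -3 + 1/(L + sqrt(2)*sqrt(L)))
sqrt(-48768 + 1/(v(55) - 21697)) = sqrt(-48768 + 1/((1 - 3*55 - 3*sqrt(2)*sqrt(55))/(55 + sqrt(2)*sqrt(55)) - 21697)) = sqrt(-48768 + 1/((1 - 165 - 3*sqrt(110))/(55 + sqrt(110)) - 21697)) = sqrt(-48768 + 1/((-164 - 3*sqrt(110))/(55 + sqrt(110)) - 21697)) = sqrt(-48768 + 1/(-21697 + (-164 - 3*sqrt(110))/(55 + sqrt(110))))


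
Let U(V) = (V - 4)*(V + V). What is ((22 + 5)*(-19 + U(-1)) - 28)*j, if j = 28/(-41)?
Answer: 7588/41 ≈ 185.07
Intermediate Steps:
j = -28/41 (j = 28*(-1/41) = -28/41 ≈ -0.68293)
U(V) = 2*V*(-4 + V) (U(V) = (-4 + V)*(2*V) = 2*V*(-4 + V))
((22 + 5)*(-19 + U(-1)) - 28)*j = ((22 + 5)*(-19 + 2*(-1)*(-4 - 1)) - 28)*(-28/41) = (27*(-19 + 2*(-1)*(-5)) - 28)*(-28/41) = (27*(-19 + 10) - 28)*(-28/41) = (27*(-9) - 28)*(-28/41) = (-243 - 28)*(-28/41) = -271*(-28/41) = 7588/41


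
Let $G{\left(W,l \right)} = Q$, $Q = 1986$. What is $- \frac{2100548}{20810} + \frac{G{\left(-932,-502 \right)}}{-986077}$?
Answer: $- \frac{1035671699428}{10260131185} \approx -100.94$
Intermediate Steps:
$G{\left(W,l \right)} = 1986$
$- \frac{2100548}{20810} + \frac{G{\left(-932,-502 \right)}}{-986077} = - \frac{2100548}{20810} + \frac{1986}{-986077} = \left(-2100548\right) \frac{1}{20810} + 1986 \left(- \frac{1}{986077}\right) = - \frac{1050274}{10405} - \frac{1986}{986077} = - \frac{1035671699428}{10260131185}$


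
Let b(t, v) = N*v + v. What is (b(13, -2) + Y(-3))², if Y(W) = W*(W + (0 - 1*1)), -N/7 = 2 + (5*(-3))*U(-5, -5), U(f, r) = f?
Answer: 1183744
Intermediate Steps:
N = -539 (N = -7*(2 + (5*(-3))*(-5)) = -7*(2 - 15*(-5)) = -7*(2 + 75) = -7*77 = -539)
b(t, v) = -538*v (b(t, v) = -539*v + v = -538*v)
Y(W) = W*(-1 + W) (Y(W) = W*(W + (0 - 1)) = W*(W - 1) = W*(-1 + W))
(b(13, -2) + Y(-3))² = (-538*(-2) - 3*(-1 - 3))² = (1076 - 3*(-4))² = (1076 + 12)² = 1088² = 1183744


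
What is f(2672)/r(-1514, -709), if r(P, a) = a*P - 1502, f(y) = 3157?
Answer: 451/153132 ≈ 0.0029452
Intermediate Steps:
r(P, a) = -1502 + P*a (r(P, a) = P*a - 1502 = -1502 + P*a)
f(2672)/r(-1514, -709) = 3157/(-1502 - 1514*(-709)) = 3157/(-1502 + 1073426) = 3157/1071924 = 3157*(1/1071924) = 451/153132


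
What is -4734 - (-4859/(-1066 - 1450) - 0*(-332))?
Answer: -11915603/2516 ≈ -4735.9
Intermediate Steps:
-4734 - (-4859/(-1066 - 1450) - 0*(-332)) = -4734 - (-4859/(-2516) - 1*0) = -4734 - (-4859*(-1/2516) + 0) = -4734 - (4859/2516 + 0) = -4734 - 1*4859/2516 = -4734 - 4859/2516 = -11915603/2516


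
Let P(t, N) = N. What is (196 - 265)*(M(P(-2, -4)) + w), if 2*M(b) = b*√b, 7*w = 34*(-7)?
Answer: 2346 + 276*I ≈ 2346.0 + 276.0*I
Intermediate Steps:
w = -34 (w = (34*(-7))/7 = (⅐)*(-238) = -34)
M(b) = b^(3/2)/2 (M(b) = (b*√b)/2 = b^(3/2)/2)
(196 - 265)*(M(P(-2, -4)) + w) = (196 - 265)*((-4)^(3/2)/2 - 34) = -69*((-8*I)/2 - 34) = -69*(-4*I - 34) = -69*(-34 - 4*I) = 2346 + 276*I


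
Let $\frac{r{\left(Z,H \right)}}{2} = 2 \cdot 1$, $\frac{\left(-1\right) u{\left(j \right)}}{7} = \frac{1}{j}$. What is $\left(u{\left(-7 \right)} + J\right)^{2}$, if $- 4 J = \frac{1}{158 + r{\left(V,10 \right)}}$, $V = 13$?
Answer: $\frac{418609}{419904} \approx 0.99692$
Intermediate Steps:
$u{\left(j \right)} = - \frac{7}{j}$
$r{\left(Z,H \right)} = 4$ ($r{\left(Z,H \right)} = 2 \cdot 2 \cdot 1 = 2 \cdot 2 = 4$)
$J = - \frac{1}{648}$ ($J = - \frac{1}{4 \left(158 + 4\right)} = - \frac{1}{4 \cdot 162} = \left(- \frac{1}{4}\right) \frac{1}{162} = - \frac{1}{648} \approx -0.0015432$)
$\left(u{\left(-7 \right)} + J\right)^{2} = \left(- \frac{7}{-7} - \frac{1}{648}\right)^{2} = \left(\left(-7\right) \left(- \frac{1}{7}\right) - \frac{1}{648}\right)^{2} = \left(1 - \frac{1}{648}\right)^{2} = \left(\frac{647}{648}\right)^{2} = \frac{418609}{419904}$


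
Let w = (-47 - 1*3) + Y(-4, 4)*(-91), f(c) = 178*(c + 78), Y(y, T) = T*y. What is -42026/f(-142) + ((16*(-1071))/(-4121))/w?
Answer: 60924788147/16501670848 ≈ 3.6920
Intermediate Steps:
f(c) = 13884 + 178*c (f(c) = 178*(78 + c) = 13884 + 178*c)
w = 1406 (w = (-47 - 1*3) + (4*(-4))*(-91) = (-47 - 3) - 16*(-91) = -50 + 1456 = 1406)
-42026/f(-142) + ((16*(-1071))/(-4121))/w = -42026/(13884 + 178*(-142)) + ((16*(-1071))/(-4121))/1406 = -42026/(13884 - 25276) - 17136*(-1/4121)*(1/1406) = -42026/(-11392) + (17136/4121)*(1/1406) = -42026*(-1/11392) + 8568/2897063 = 21013/5696 + 8568/2897063 = 60924788147/16501670848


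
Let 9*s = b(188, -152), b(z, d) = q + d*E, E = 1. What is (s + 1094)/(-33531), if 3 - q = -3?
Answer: -9700/301779 ≈ -0.032143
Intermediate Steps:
q = 6 (q = 3 - 1*(-3) = 3 + 3 = 6)
b(z, d) = 6 + d (b(z, d) = 6 + d*1 = 6 + d)
s = -146/9 (s = (6 - 152)/9 = (⅑)*(-146) = -146/9 ≈ -16.222)
(s + 1094)/(-33531) = (-146/9 + 1094)/(-33531) = (9700/9)*(-1/33531) = -9700/301779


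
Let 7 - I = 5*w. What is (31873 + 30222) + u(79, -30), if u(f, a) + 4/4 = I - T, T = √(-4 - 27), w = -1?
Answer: 62106 - I*√31 ≈ 62106.0 - 5.5678*I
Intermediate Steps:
T = I*√31 (T = √(-31) = I*√31 ≈ 5.5678*I)
I = 12 (I = 7 - 5*(-1) = 7 - 1*(-5) = 7 + 5 = 12)
u(f, a) = 11 - I*√31 (u(f, a) = -1 + (12 - I*√31) = 11 - I*√31)
(31873 + 30222) + u(79, -30) = (31873 + 30222) + (11 - I*√31) = 62095 + (11 - I*√31) = 62106 - I*√31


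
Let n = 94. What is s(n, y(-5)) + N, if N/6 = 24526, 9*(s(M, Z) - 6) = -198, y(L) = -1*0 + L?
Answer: 147140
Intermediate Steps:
y(L) = L (y(L) = 0 + L = L)
s(M, Z) = -16 (s(M, Z) = 6 + (⅑)*(-198) = 6 - 22 = -16)
N = 147156 (N = 6*24526 = 147156)
s(n, y(-5)) + N = -16 + 147156 = 147140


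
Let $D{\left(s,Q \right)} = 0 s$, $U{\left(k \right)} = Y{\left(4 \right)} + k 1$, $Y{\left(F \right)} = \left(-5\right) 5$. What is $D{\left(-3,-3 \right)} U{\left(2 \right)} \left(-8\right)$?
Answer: $0$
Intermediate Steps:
$Y{\left(F \right)} = -25$
$U{\left(k \right)} = -25 + k$ ($U{\left(k \right)} = -25 + k 1 = -25 + k$)
$D{\left(s,Q \right)} = 0$
$D{\left(-3,-3 \right)} U{\left(2 \right)} \left(-8\right) = 0 \left(-25 + 2\right) \left(-8\right) = 0 \left(-23\right) \left(-8\right) = 0 \left(-8\right) = 0$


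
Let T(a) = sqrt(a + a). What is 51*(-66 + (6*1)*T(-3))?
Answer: -3366 + 306*I*sqrt(6) ≈ -3366.0 + 749.54*I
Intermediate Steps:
T(a) = sqrt(2)*sqrt(a) (T(a) = sqrt(2*a) = sqrt(2)*sqrt(a))
51*(-66 + (6*1)*T(-3)) = 51*(-66 + (6*1)*(sqrt(2)*sqrt(-3))) = 51*(-66 + 6*(sqrt(2)*(I*sqrt(3)))) = 51*(-66 + 6*(I*sqrt(6))) = 51*(-66 + 6*I*sqrt(6)) = -3366 + 306*I*sqrt(6)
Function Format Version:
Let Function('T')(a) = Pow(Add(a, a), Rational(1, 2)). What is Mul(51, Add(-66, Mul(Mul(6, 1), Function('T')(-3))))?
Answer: Add(-3366, Mul(306, I, Pow(6, Rational(1, 2)))) ≈ Add(-3366.0, Mul(749.54, I))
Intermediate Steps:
Function('T')(a) = Mul(Pow(2, Rational(1, 2)), Pow(a, Rational(1, 2))) (Function('T')(a) = Pow(Mul(2, a), Rational(1, 2)) = Mul(Pow(2, Rational(1, 2)), Pow(a, Rational(1, 2))))
Mul(51, Add(-66, Mul(Mul(6, 1), Function('T')(-3)))) = Mul(51, Add(-66, Mul(Mul(6, 1), Mul(Pow(2, Rational(1, 2)), Pow(-3, Rational(1, 2)))))) = Mul(51, Add(-66, Mul(6, Mul(Pow(2, Rational(1, 2)), Mul(I, Pow(3, Rational(1, 2))))))) = Mul(51, Add(-66, Mul(6, Mul(I, Pow(6, Rational(1, 2)))))) = Mul(51, Add(-66, Mul(6, I, Pow(6, Rational(1, 2))))) = Add(-3366, Mul(306, I, Pow(6, Rational(1, 2))))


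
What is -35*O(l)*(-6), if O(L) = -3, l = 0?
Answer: -630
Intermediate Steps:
-35*O(l)*(-6) = -35*(-3)*(-6) = 105*(-6) = -630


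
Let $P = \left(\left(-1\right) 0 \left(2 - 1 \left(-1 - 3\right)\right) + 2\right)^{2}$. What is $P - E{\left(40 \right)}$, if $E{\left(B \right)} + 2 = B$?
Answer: $-34$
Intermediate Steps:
$E{\left(B \right)} = -2 + B$
$P = 4$ ($P = \left(0 \left(2 - 1 \left(-4\right)\right) + 2\right)^{2} = \left(0 \left(2 - -4\right) + 2\right)^{2} = \left(0 \left(2 + 4\right) + 2\right)^{2} = \left(0 \cdot 6 + 2\right)^{2} = \left(0 + 2\right)^{2} = 2^{2} = 4$)
$P - E{\left(40 \right)} = 4 - \left(-2 + 40\right) = 4 - 38 = -34$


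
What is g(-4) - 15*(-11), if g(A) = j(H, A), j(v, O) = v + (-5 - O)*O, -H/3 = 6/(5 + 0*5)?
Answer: 827/5 ≈ 165.40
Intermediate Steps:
H = -18/5 (H = -18/(5 + 0*5) = -18/(5 + 0) = -18/5 ≈ -3.6000)
j(v, O) = v + O*(-5 - O)
g(A) = -18/5 - A² - 5*A
g(-4) - 15*(-11) = (-18/5 - 1*(-4)² - 5*(-4)) - 15*(-11) = (-18/5 - 1*16 + 20) + 165 = (-18/5 - 16 + 20) + 165 = ⅖ + 165 = 827/5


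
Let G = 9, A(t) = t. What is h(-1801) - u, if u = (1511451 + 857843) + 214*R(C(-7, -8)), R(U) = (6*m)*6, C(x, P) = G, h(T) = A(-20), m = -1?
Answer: -2361610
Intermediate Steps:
h(T) = -20
C(x, P) = 9
R(U) = -36 (R(U) = (6*(-1))*6 = -6*6 = -36)
u = 2361590 (u = (1511451 + 857843) + 214*(-36) = 2369294 - 7704 = 2361590)
h(-1801) - u = -20 - 1*2361590 = -20 - 2361590 = -2361610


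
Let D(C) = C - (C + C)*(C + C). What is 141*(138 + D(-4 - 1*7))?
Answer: -50337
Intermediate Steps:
D(C) = C - 4*C² (D(C) = C - 2*C*2*C = C - 4*C²)
141*(138 + D(-4 - 1*7)) = 141*(138 + (-4 - 1*7)*(1 - 4*(-4 - 1*7))) = 141*(138 + (-4 - 7)*(1 - 4*(-4 - 7))) = 141*(138 - 11*(1 - 4*(-11))) = 141*(138 - 11*(1 + 44)) = 141*(138 - 11*45) = 141*(138 - 495) = 141*(-357) = -50337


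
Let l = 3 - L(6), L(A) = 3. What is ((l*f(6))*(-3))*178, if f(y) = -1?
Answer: 0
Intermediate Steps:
l = 0 (l = 3 - 1*3 = 3 - 3 = 0)
((l*f(6))*(-3))*178 = ((0*(-1))*(-3))*178 = (0*(-3))*178 = 0*178 = 0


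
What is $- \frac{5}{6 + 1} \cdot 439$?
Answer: $- \frac{2195}{7} \approx -313.57$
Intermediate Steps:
$- \frac{5}{6 + 1} \cdot 439 = - \frac{5}{7} \cdot 439 = \left(-5\right) \frac{1}{7} \cdot 439 = \left(- \frac{5}{7}\right) 439 = - \frac{2195}{7}$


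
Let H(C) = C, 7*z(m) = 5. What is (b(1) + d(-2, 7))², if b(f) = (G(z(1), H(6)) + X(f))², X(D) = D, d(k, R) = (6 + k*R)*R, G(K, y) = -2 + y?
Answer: 961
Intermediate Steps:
z(m) = 5/7 (z(m) = (⅐)*5 = 5/7)
d(k, R) = R*(6 + R*k) (d(k, R) = (6 + R*k)*R = R*(6 + R*k))
b(f) = (4 + f)² (b(f) = ((-2 + 6) + f)² = (4 + f)²)
(b(1) + d(-2, 7))² = ((4 + 1)² + 7*(6 + 7*(-2)))² = (5² + 7*(6 - 14))² = (25 + 7*(-8))² = (25 - 56)² = (-31)² = 961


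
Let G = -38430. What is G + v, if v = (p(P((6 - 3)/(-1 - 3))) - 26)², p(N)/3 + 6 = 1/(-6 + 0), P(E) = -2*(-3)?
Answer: -145799/4 ≈ -36450.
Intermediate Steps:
P(E) = 6
p(N) = -37/2 (p(N) = -18 + 3/(-6 + 0) = -18 + 3/(-6) = -18 + 3*(-⅙) = -18 - ½ = -37/2)
v = 7921/4 (v = (-37/2 - 26)² = (-89/2)² = 7921/4 ≈ 1980.3)
G + v = -38430 + 7921/4 = -145799/4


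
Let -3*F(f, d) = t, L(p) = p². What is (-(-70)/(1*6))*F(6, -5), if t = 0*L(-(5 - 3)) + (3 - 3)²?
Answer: 0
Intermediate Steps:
t = 0 (t = 0*(-(5 - 3))² + (3 - 3)² = 0*(-1*2)² + 0² = 0*(-2)² + 0 = 0*4 + 0 = 0 + 0 = 0)
F(f, d) = 0 (F(f, d) = -⅓*0 = 0)
(-(-70)/(1*6))*F(6, -5) = -(-70)/(1*6)*0 = -(-70)/6*0 = -10*(-7/6)*0 = (35/3)*0 = 0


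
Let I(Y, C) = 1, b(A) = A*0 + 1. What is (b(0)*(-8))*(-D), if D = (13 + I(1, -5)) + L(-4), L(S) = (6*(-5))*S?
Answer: 1072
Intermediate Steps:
b(A) = 1 (b(A) = 0 + 1 = 1)
L(S) = -30*S
D = 134 (D = (13 + 1) - 30*(-4) = 14 + 120 = 134)
(b(0)*(-8))*(-D) = (1*(-8))*(-1*134) = -8*(-134) = 1072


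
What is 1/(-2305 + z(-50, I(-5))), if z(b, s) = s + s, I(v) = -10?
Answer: -1/2325 ≈ -0.00043011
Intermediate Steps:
z(b, s) = 2*s
1/(-2305 + z(-50, I(-5))) = 1/(-2305 + 2*(-10)) = 1/(-2305 - 20) = 1/(-2325) = -1/2325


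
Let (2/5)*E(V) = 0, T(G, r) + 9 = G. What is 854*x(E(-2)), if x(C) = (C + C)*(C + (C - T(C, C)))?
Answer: 0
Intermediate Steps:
T(G, r) = -9 + G
E(V) = 0 (E(V) = (5/2)*0 = 0)
x(C) = 2*C*(9 + C) (x(C) = (C + C)*(C + (C - (-9 + C))) = (2*C)*(C + (C + (9 - C))) = (2*C)*(C + 9) = (2*C)*(9 + C) = 2*C*(9 + C))
854*x(E(-2)) = 854*(2*0*(9 + 0)) = 854*(2*0*9) = 854*0 = 0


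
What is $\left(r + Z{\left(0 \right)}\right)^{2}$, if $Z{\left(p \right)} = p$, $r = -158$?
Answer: $24964$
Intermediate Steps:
$\left(r + Z{\left(0 \right)}\right)^{2} = \left(-158 + 0\right)^{2} = \left(-158\right)^{2} = 24964$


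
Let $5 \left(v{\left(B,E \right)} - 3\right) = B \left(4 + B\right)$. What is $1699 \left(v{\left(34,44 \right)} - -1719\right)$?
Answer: $\frac{16823498}{5} \approx 3.3647 \cdot 10^{6}$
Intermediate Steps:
$v{\left(B,E \right)} = 3 + \frac{B \left(4 + B\right)}{5}$
$1699 \left(v{\left(34,44 \right)} - -1719\right) = 1699 \left(\left(3 + \frac{34^{2}}{5} + \frac{4}{5} \cdot 34\right) - -1719\right) = 1699 \left(\left(3 + \frac{1}{5} \cdot 1156 + \frac{136}{5}\right) + 1719\right) = 1699 \left(\left(3 + \frac{1156}{5} + \frac{136}{5}\right) + 1719\right) = 1699 \left(\frac{1307}{5} + 1719\right) = 1699 \cdot \frac{9902}{5} = \frac{16823498}{5}$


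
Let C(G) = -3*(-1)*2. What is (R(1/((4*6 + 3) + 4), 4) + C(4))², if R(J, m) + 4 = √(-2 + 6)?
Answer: 16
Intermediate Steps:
C(G) = 6 (C(G) = 3*2 = 6)
R(J, m) = -2 (R(J, m) = -4 + √(-2 + 6) = -4 + √4 = -4 + 2 = -2)
(R(1/((4*6 + 3) + 4), 4) + C(4))² = (-2 + 6)² = 4² = 16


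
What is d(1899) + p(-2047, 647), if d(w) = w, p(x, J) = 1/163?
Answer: 309538/163 ≈ 1899.0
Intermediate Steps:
p(x, J) = 1/163
d(1899) + p(-2047, 647) = 1899 + 1/163 = 309538/163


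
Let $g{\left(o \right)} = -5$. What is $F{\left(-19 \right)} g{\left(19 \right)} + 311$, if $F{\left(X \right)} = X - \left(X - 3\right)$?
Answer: $296$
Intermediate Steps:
$F{\left(X \right)} = 3$ ($F{\left(X \right)} = X - \left(X - 3\right) = X - \left(-3 + X\right) = 3$)
$F{\left(-19 \right)} g{\left(19 \right)} + 311 = 3 \left(-5\right) + 311 = -15 + 311 = 296$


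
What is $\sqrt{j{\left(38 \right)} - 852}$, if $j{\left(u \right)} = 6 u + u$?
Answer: $i \sqrt{586} \approx 24.207 i$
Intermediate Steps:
$j{\left(u \right)} = 7 u$
$\sqrt{j{\left(38 \right)} - 852} = \sqrt{7 \cdot 38 - 852} = \sqrt{266 - 852} = \sqrt{-586} = i \sqrt{586}$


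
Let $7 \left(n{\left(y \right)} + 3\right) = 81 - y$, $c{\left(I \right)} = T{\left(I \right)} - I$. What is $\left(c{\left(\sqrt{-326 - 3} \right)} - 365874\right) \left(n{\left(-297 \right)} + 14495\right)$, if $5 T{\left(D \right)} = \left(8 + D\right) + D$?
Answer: $- \frac{26609899652}{5} - \frac{43638 i \sqrt{329}}{5} \approx -5.322 \cdot 10^{9} - 1.583 \cdot 10^{5} i$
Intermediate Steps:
$T{\left(D \right)} = \frac{8}{5} + \frac{2 D}{5}$ ($T{\left(D \right)} = \frac{\left(8 + D\right) + D}{5} = \frac{8 + 2 D}{5} = \frac{8}{5} + \frac{2 D}{5}$)
$c{\left(I \right)} = \frac{8}{5} - \frac{3 I}{5}$ ($c{\left(I \right)} = \left(\frac{8}{5} + \frac{2 I}{5}\right) - I = \frac{8}{5} - \frac{3 I}{5}$)
$n{\left(y \right)} = \frac{60}{7} - \frac{y}{7}$ ($n{\left(y \right)} = -3 + \frac{81 - y}{7} = -3 - \left(- \frac{81}{7} + \frac{y}{7}\right) = \frac{60}{7} - \frac{y}{7}$)
$\left(c{\left(\sqrt{-326 - 3} \right)} - 365874\right) \left(n{\left(-297 \right)} + 14495\right) = \left(\left(\frac{8}{5} - \frac{3 \sqrt{-326 - 3}}{5}\right) - 365874\right) \left(\left(\frac{60}{7} - - \frac{297}{7}\right) + 14495\right) = \left(\left(\frac{8}{5} - \frac{3 \sqrt{-329}}{5}\right) - 365874\right) \left(\left(\frac{60}{7} + \frac{297}{7}\right) + 14495\right) = \left(\left(\frac{8}{5} - \frac{3 i \sqrt{329}}{5}\right) - 365874\right) \left(51 + 14495\right) = \left(\left(\frac{8}{5} - \frac{3 i \sqrt{329}}{5}\right) - 365874\right) 14546 = \left(- \frac{1829362}{5} - \frac{3 i \sqrt{329}}{5}\right) 14546 = - \frac{26609899652}{5} - \frac{43638 i \sqrt{329}}{5}$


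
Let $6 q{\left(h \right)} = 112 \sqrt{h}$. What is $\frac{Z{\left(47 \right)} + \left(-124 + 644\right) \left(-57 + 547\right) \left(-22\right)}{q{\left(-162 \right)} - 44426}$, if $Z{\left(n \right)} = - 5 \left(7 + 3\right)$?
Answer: $\frac{62259151725}{493431481} + \frac{235437300 i \sqrt{2}}{493431481} \approx 126.18 + 0.67478 i$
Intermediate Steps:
$q{\left(h \right)} = \frac{56 \sqrt{h}}{3}$ ($q{\left(h \right)} = \frac{112 \sqrt{h}}{6} = \frac{56 \sqrt{h}}{3}$)
$Z{\left(n \right)} = -50$ ($Z{\left(n \right)} = \left(-5\right) 10 = -50$)
$\frac{Z{\left(47 \right)} + \left(-124 + 644\right) \left(-57 + 547\right) \left(-22\right)}{q{\left(-162 \right)} - 44426} = \frac{-50 + \left(-124 + 644\right) \left(-57 + 547\right) \left(-22\right)}{\frac{56 \sqrt{-162}}{3} - 44426} = \frac{-50 + 520 \cdot 490 \left(-22\right)}{\frac{56 \cdot 9 i \sqrt{2}}{3} - 44426} = \frac{-50 + 254800 \left(-22\right)}{168 i \sqrt{2} - 44426} = \frac{-50 - 5605600}{-44426 + 168 i \sqrt{2}} = - \frac{5605650}{-44426 + 168 i \sqrt{2}}$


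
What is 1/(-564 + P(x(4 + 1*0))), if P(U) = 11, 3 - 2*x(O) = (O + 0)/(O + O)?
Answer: -1/553 ≈ -0.0018083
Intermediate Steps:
x(O) = 5/4 (x(O) = 3/2 - (O + 0)/(2*(O + O)) = 3/2 - O/(2*(2*O)) = 3/2 - O*1/(2*O)/2 = 3/2 - ½*½ = 3/2 - ¼ = 5/4)
1/(-564 + P(x(4 + 1*0))) = 1/(-564 + 11) = 1/(-553) = -1/553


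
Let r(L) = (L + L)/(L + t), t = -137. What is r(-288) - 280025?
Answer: -119010049/425 ≈ -2.8002e+5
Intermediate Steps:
r(L) = 2*L/(-137 + L) (r(L) = (L + L)/(L - 137) = (2*L)/(-137 + L) = 2*L/(-137 + L))
r(-288) - 280025 = 2*(-288)/(-137 - 288) - 280025 = 2*(-288)/(-425) - 280025 = 2*(-288)*(-1/425) - 280025 = 576/425 - 280025 = -119010049/425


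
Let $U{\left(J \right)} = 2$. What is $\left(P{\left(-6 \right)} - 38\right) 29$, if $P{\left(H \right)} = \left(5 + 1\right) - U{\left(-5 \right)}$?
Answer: $-986$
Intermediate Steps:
$P{\left(H \right)} = 4$ ($P{\left(H \right)} = \left(5 + 1\right) - 2 = 6 - 2 = 4$)
$\left(P{\left(-6 \right)} - 38\right) 29 = \left(4 - 38\right) 29 = \left(-34\right) 29 = -986$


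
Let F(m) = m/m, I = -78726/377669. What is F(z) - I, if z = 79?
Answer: 456395/377669 ≈ 1.2085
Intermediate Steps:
I = -78726/377669 (I = -78726*1/377669 = -78726/377669 ≈ -0.20845)
F(m) = 1
F(z) - I = 1 - 1*(-78726/377669) = 1 + 78726/377669 = 456395/377669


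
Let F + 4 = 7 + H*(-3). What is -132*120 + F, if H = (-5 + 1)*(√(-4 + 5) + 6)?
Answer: -15753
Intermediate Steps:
H = -28 (H = -4*(√1 + 6) = -4*(1 + 6) = -4*7 = -28)
F = 87 (F = -4 + (7 - 28*(-3)) = -4 + (7 + 84) = -4 + 91 = 87)
-132*120 + F = -132*120 + 87 = -15840 + 87 = -15753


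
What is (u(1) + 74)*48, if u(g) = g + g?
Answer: 3648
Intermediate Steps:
u(g) = 2*g
(u(1) + 74)*48 = (2*1 + 74)*48 = (2 + 74)*48 = 76*48 = 3648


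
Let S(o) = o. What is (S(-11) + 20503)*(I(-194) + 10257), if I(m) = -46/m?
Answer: 20388556384/97 ≈ 2.1019e+8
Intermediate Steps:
(S(-11) + 20503)*(I(-194) + 10257) = (-11 + 20503)*(-46/(-194) + 10257) = 20492*(-46*(-1/194) + 10257) = 20492*(23/97 + 10257) = 20492*(994952/97) = 20388556384/97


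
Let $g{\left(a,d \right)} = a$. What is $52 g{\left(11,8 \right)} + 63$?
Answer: $635$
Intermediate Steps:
$52 g{\left(11,8 \right)} + 63 = 52 \cdot 11 + 63 = 572 + 63 = 635$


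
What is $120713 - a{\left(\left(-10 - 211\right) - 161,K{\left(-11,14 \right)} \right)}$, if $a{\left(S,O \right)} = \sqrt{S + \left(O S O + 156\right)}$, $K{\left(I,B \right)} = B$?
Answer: $120713 - i \sqrt{75098} \approx 1.2071 \cdot 10^{5} - 274.04 i$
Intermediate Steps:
$a{\left(S,O \right)} = \sqrt{156 + S + S O^{2}}$ ($a{\left(S,O \right)} = \sqrt{S + \left(S O^{2} + 156\right)} = \sqrt{S + \left(156 + S O^{2}\right)} = \sqrt{156 + S + S O^{2}}$)
$120713 - a{\left(\left(-10 - 211\right) - 161,K{\left(-11,14 \right)} \right)} = 120713 - \sqrt{156 - 382 + \left(\left(-10 - 211\right) - 161\right) 14^{2}} = 120713 - \sqrt{156 - 382 + \left(-221 - 161\right) 196} = 120713 - \sqrt{156 - 382 - 74872} = 120713 - \sqrt{-75098} = 120713 - i \sqrt{75098}$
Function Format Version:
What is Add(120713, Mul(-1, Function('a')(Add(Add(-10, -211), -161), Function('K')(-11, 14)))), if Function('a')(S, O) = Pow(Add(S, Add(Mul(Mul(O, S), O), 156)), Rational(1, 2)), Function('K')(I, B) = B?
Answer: Add(120713, Mul(-1, I, Pow(75098, Rational(1, 2)))) ≈ Add(1.2071e+5, Mul(-274.04, I))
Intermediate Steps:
Function('a')(S, O) = Pow(Add(156, S, Mul(S, Pow(O, 2))), Rational(1, 2)) (Function('a')(S, O) = Pow(Add(S, Add(Mul(S, Pow(O, 2)), 156)), Rational(1, 2)) = Pow(Add(S, Add(156, Mul(S, Pow(O, 2)))), Rational(1, 2)) = Pow(Add(156, S, Mul(S, Pow(O, 2))), Rational(1, 2)))
Add(120713, Mul(-1, Function('a')(Add(Add(-10, -211), -161), Function('K')(-11, 14)))) = Add(120713, Mul(-1, Pow(Add(156, Add(Add(-10, -211), -161), Mul(Add(Add(-10, -211), -161), Pow(14, 2))), Rational(1, 2)))) = Add(120713, Mul(-1, Pow(Add(156, Add(-221, -161), Mul(Add(-221, -161), 196)), Rational(1, 2)))) = Add(120713, Mul(-1, Pow(Add(156, -382, Mul(-382, 196)), Rational(1, 2)))) = Add(120713, Mul(-1, Pow(Add(156, -382, -74872), Rational(1, 2)))) = Add(120713, Mul(-1, Pow(-75098, Rational(1, 2)))) = Add(120713, Mul(-1, Mul(I, Pow(75098, Rational(1, 2))))) = Add(120713, Mul(-1, I, Pow(75098, Rational(1, 2))))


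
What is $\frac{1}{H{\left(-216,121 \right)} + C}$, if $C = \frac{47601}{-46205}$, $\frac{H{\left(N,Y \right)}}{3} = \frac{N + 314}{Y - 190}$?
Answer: $- \frac{1062715}{5622913} \approx -0.189$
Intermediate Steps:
$H{\left(N,Y \right)} = \frac{3 \left(314 + N\right)}{-190 + Y}$ ($H{\left(N,Y \right)} = 3 \frac{N + 314}{Y - 190} = 3 \frac{314 + N}{-190 + Y} = \frac{3 \left(314 + N\right)}{-190 + Y}$)
$C = - \frac{47601}{46205}$ ($C = 47601 \left(- \frac{1}{46205}\right) = - \frac{47601}{46205} \approx -1.0302$)
$\frac{1}{H{\left(-216,121 \right)} + C} = \frac{1}{\frac{3 \left(314 - 216\right)}{-190 + 121} - \frac{47601}{46205}} = \frac{1}{3 \frac{1}{-69} \cdot 98 - \frac{47601}{46205}} = \frac{1}{3 \left(- \frac{1}{69}\right) 98 - \frac{47601}{46205}} = \frac{1}{- \frac{98}{23} - \frac{47601}{46205}} = \frac{1}{- \frac{5622913}{1062715}} = - \frac{1062715}{5622913}$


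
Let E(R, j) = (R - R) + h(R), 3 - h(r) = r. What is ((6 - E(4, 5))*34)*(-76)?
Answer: -18088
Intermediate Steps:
h(r) = 3 - r
E(R, j) = 3 - R (E(R, j) = (R - R) + (3 - R) = 0 + (3 - R) = 3 - R)
((6 - E(4, 5))*34)*(-76) = ((6 - (3 - 1*4))*34)*(-76) = ((6 - (3 - 4))*34)*(-76) = ((6 - 1*(-1))*34)*(-76) = ((6 + 1)*34)*(-76) = (7*34)*(-76) = 238*(-76) = -18088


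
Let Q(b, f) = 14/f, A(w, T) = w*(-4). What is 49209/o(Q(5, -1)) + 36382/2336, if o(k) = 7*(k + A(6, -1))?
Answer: -26318653/155344 ≈ -169.42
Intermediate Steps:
A(w, T) = -4*w
o(k) = -168 + 7*k (o(k) = 7*(k - 4*6) = 7*(k - 24) = 7*(-24 + k) = -168 + 7*k)
49209/o(Q(5, -1)) + 36382/2336 = 49209/(-168 + 7*(14/(-1))) + 36382/2336 = 49209/(-168 + 7*(14*(-1))) + 36382*(1/2336) = 49209/(-168 + 7*(-14)) + 18191/1168 = 49209/(-168 - 98) + 18191/1168 = 49209/(-266) + 18191/1168 = 49209*(-1/266) + 18191/1168 = -49209/266 + 18191/1168 = -26318653/155344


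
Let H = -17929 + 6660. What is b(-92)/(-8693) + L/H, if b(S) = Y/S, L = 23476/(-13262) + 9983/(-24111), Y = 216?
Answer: 8795384109785/18959354390878749 ≈ 0.00046391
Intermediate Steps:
L = -18379589/8414739 (L = 23476*(-1/13262) + 9983*(-1/24111) = -11738/6631 - 9983/24111 = -18379589/8414739 ≈ -2.1842)
b(S) = 216/S
H = -11269
b(-92)/(-8693) + L/H = (216/(-92))/(-8693) - 18379589/8414739/(-11269) = (216*(-1/92))*(-1/8693) - 18379589/8414739*(-1/11269) = -54/23*(-1/8693) + 18379589/94825693791 = 54/199939 + 18379589/94825693791 = 8795384109785/18959354390878749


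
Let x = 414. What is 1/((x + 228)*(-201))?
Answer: -1/129042 ≈ -7.7494e-6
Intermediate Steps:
1/((x + 228)*(-201)) = 1/((414 + 228)*(-201)) = 1/(642*(-201)) = 1/(-129042) = -1/129042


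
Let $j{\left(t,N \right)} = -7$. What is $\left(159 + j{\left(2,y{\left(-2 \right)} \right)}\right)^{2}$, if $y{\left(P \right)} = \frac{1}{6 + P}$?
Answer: $23104$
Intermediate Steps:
$\left(159 + j{\left(2,y{\left(-2 \right)} \right)}\right)^{2} = \left(159 - 7\right)^{2} = 152^{2} = 23104$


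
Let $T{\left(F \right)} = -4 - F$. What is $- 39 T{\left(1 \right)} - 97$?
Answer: $98$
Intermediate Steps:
$- 39 T{\left(1 \right)} - 97 = - 39 \left(-4 - 1\right) - 97 = \left(-39\right) \left(-5\right) - 97 = 195 - 97 = 98$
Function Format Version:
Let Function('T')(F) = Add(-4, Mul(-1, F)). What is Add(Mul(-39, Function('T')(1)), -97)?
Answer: 98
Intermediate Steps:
Add(Mul(-39, Function('T')(1)), -97) = Add(Mul(-39, Add(-4, Mul(-1, 1))), -97) = Add(Mul(-39, Add(-4, -1)), -97) = Add(Mul(-39, -5), -97) = Add(195, -97) = 98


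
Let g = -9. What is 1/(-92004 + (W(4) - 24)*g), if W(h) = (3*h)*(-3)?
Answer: -1/91464 ≈ -1.0933e-5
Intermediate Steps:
W(h) = -9*h
1/(-92004 + (W(4) - 24)*g) = 1/(-92004 + (-9*4 - 24)*(-9)) = 1/(-92004 + (-36 - 24)*(-9)) = 1/(-92004 - 60*(-9)) = 1/(-92004 + 540) = 1/(-91464) = -1/91464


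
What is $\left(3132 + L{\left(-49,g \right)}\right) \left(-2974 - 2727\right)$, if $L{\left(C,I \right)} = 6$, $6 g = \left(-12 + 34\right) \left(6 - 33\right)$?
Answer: $-17889738$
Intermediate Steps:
$g = -99$ ($g = \frac{\left(-12 + 34\right) \left(6 - 33\right)}{6} = \frac{22 \left(-27\right)}{6} = \frac{1}{6} \left(-594\right) = -99$)
$\left(3132 + L{\left(-49,g \right)}\right) \left(-2974 - 2727\right) = \left(3132 + 6\right) \left(-2974 - 2727\right) = 3138 \left(-5701\right) = -17889738$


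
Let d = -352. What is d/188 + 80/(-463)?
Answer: -44504/21761 ≈ -2.0451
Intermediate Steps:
d/188 + 80/(-463) = -352/188 + 80/(-463) = -352*1/188 + 80*(-1/463) = -88/47 - 80/463 = -44504/21761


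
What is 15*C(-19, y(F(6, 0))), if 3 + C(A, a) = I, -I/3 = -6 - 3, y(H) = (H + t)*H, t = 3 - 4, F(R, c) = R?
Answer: 360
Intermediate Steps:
t = -1
y(H) = H*(-1 + H) (y(H) = (H - 1)*H = (-1 + H)*H = H*(-1 + H))
I = 27 (I = -3*(-6 - 3) = -3*(-9) = 27)
C(A, a) = 24 (C(A, a) = -3 + 27 = 24)
15*C(-19, y(F(6, 0))) = 15*24 = 360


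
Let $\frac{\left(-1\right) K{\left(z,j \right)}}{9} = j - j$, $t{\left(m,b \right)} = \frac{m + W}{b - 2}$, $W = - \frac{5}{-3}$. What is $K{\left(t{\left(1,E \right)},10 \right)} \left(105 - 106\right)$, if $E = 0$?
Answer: $0$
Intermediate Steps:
$W = \frac{5}{3}$ ($W = \left(-5\right) \left(- \frac{1}{3}\right) = \frac{5}{3} \approx 1.6667$)
$t{\left(m,b \right)} = \frac{\frac{5}{3} + m}{-2 + b}$ ($t{\left(m,b \right)} = \frac{m + \frac{5}{3}}{b - 2} = \frac{\frac{5}{3} + m}{-2 + b}$)
$K{\left(z,j \right)} = 0$ ($K{\left(z,j \right)} = - 9 \left(j - j\right) = \left(-9\right) 0 = 0$)
$K{\left(t{\left(1,E \right)},10 \right)} \left(105 - 106\right) = 0 \left(105 - 106\right) = 0 \left(-1\right) = 0$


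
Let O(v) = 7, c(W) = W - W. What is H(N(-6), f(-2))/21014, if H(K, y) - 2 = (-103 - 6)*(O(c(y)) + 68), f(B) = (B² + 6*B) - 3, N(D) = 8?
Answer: -8173/21014 ≈ -0.38893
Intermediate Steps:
c(W) = 0
f(B) = -3 + B² + 6*B
H(K, y) = -8173 (H(K, y) = 2 + (-103 - 6)*(7 + 68) = 2 - 109*75 = 2 - 8175 = -8173)
H(N(-6), f(-2))/21014 = -8173/21014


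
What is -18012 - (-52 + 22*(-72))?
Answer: -16376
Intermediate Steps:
-18012 - (-52 + 22*(-72)) = -18012 - (-52 - 1584) = -18012 - 1*(-1636) = -18012 + 1636 = -16376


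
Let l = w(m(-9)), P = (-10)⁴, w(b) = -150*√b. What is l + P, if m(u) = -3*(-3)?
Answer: 9550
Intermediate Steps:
m(u) = 9
P = 10000
l = -450 (l = -150*√9 = -150*3 = -450)
l + P = -450 + 10000 = 9550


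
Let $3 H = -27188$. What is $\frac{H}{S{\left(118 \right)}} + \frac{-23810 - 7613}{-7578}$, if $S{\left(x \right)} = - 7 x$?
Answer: $\frac{6759449}{447102} \approx 15.118$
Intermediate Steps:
$H = - \frac{27188}{3}$ ($H = \frac{1}{3} \left(-27188\right) = - \frac{27188}{3} \approx -9062.7$)
$\frac{H}{S{\left(118 \right)}} + \frac{-23810 - 7613}{-7578} = - \frac{27188}{3 \left(\left(-7\right) 118\right)} + \frac{-23810 - 7613}{-7578} = - \frac{27188}{3 \left(-826\right)} + \left(-23810 - 7613\right) \left(- \frac{1}{7578}\right) = \left(- \frac{27188}{3}\right) \left(- \frac{1}{826}\right) - - \frac{31423}{7578} = \frac{1942}{177} + \frac{31423}{7578} = \frac{6759449}{447102}$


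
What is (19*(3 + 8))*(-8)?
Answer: -1672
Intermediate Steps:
(19*(3 + 8))*(-8) = (19*11)*(-8) = 209*(-8) = -1672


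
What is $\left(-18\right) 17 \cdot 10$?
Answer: $-3060$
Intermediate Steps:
$\left(-18\right) 17 \cdot 10 = \left(-306\right) 10 = -3060$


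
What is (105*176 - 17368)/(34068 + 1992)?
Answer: 278/9015 ≈ 0.030838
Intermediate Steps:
(105*176 - 17368)/(34068 + 1992) = (18480 - 17368)/36060 = 1112*(1/36060) = 278/9015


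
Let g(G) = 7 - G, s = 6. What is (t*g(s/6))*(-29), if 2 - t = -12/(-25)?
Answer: -6612/25 ≈ -264.48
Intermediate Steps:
t = 38/25 (t = 2 - (-12)/(-25) = 2 - (-12)*(-1)/25 = 2 - 1*12/25 = 2 - 12/25 = 38/25 ≈ 1.5200)
(t*g(s/6))*(-29) = (38*(7 - 6/6)/25)*(-29) = (38*(7 - 1*1)/25)*(-29) = (38*(7 - 1)/25)*(-29) = ((38/25)*6)*(-29) = (228/25)*(-29) = -6612/25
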